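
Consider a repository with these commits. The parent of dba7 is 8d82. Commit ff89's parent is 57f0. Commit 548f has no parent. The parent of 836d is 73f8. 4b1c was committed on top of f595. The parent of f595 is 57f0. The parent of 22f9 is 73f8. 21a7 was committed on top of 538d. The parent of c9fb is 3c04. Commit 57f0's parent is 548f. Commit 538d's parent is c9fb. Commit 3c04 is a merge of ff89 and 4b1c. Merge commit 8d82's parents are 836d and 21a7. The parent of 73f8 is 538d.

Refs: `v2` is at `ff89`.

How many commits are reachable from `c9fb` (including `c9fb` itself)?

Walking parent pointers from c9fb: reachable set = {3c04, 4b1c, 548f, 57f0, c9fb, f595, ff89}.
That is 7 commits.

7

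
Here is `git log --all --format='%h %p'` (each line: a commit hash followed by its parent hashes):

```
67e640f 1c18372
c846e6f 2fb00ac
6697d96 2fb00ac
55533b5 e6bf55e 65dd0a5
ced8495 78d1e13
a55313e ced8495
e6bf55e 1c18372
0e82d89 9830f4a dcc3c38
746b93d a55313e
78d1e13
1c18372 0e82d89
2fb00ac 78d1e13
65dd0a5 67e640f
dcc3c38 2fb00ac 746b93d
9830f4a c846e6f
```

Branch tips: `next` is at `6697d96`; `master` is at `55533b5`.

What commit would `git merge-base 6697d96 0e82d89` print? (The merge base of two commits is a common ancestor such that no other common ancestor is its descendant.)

Ancestors of 6697d96: {2fb00ac, 6697d96, 78d1e13}.
Ancestors of 0e82d89: {0e82d89, 2fb00ac, 746b93d, 78d1e13, 9830f4a, a55313e, c846e6f, ced8495, dcc3c38}.
Common ancestors: {2fb00ac, 78d1e13}.
Among these, 2fb00ac is not an ancestor of any other common ancestor — it is the merge base.

2fb00ac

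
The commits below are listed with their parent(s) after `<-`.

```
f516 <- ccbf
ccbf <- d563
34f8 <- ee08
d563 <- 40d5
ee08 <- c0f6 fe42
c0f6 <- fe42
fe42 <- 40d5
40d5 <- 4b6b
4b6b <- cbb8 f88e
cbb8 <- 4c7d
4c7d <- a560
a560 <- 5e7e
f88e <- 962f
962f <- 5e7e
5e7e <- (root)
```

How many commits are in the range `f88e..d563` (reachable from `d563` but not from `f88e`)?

6

Reachable from d563: {40d5, 4b6b, 4c7d, 5e7e, 962f, a560, cbb8, d563, f88e}.
Reachable from f88e: {5e7e, 962f, f88e}.
In d563's history but not f88e's: {40d5, 4b6b, 4c7d, a560, cbb8, d563} — 6 commits.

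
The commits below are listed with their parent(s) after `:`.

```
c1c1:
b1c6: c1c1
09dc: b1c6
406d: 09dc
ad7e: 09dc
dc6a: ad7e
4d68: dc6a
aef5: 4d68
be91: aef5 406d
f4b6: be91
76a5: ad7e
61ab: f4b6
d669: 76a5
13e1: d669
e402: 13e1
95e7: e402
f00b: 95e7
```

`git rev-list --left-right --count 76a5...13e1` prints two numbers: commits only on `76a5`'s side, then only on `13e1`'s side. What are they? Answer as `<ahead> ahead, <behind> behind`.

0 ahead, 2 behind

Reachable from 76a5: {09dc, 76a5, ad7e, b1c6, c1c1}.
Reachable from 13e1: {09dc, 13e1, 76a5, ad7e, b1c6, c1c1, d669}.
Only in 76a5's history (ahead): {} — 0.
Only in 13e1's history (behind): {13e1, d669} — 2.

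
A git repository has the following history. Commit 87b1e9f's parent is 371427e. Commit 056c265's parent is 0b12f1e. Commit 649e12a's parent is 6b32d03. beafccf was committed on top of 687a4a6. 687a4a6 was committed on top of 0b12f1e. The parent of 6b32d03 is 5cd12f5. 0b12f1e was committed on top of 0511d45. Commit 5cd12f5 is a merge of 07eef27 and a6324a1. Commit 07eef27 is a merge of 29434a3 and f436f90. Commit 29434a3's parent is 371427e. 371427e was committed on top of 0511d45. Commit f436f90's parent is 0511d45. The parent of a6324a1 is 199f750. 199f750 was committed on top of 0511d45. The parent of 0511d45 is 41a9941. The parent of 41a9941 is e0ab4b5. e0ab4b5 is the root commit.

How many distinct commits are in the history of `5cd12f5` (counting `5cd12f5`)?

10

Walking parent pointers from 5cd12f5: reachable set = {0511d45, 07eef27, 199f750, 29434a3, 371427e, 41a9941, 5cd12f5, a6324a1, e0ab4b5, f436f90}.
That is 10 commits.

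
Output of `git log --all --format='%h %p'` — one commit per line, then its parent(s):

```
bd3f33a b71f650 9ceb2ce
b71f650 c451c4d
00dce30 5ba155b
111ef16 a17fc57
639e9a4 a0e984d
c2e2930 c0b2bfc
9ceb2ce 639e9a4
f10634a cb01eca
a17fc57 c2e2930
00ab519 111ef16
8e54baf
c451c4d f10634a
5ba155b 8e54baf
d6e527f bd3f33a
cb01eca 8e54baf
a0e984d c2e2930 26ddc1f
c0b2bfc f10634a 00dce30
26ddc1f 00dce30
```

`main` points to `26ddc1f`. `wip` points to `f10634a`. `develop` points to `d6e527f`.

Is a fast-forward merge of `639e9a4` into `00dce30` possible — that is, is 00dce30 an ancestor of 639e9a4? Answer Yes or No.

A fast-forward from 00dce30 to 639e9a4 is possible iff 00dce30 is an ancestor of 639e9a4.
Ancestors of 639e9a4: {00dce30, 26ddc1f, 5ba155b, 639e9a4, 8e54baf, a0e984d, c0b2bfc, c2e2930, cb01eca, f10634a}.
00dce30 is among them, so fast-forward is possible.

Yes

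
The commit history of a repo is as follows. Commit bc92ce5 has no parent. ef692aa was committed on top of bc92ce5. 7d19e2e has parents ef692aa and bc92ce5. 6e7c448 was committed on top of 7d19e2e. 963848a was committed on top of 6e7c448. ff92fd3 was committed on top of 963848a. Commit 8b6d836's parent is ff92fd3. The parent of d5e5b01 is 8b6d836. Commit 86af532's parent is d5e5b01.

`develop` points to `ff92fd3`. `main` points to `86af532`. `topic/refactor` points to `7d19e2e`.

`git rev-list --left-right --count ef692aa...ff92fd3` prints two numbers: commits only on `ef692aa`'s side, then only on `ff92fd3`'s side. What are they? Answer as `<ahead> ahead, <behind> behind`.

0 ahead, 4 behind

Reachable from ef692aa: {bc92ce5, ef692aa}.
Reachable from ff92fd3: {6e7c448, 7d19e2e, 963848a, bc92ce5, ef692aa, ff92fd3}.
Only in ef692aa's history (ahead): {} — 0.
Only in ff92fd3's history (behind): {6e7c448, 7d19e2e, 963848a, ff92fd3} — 4.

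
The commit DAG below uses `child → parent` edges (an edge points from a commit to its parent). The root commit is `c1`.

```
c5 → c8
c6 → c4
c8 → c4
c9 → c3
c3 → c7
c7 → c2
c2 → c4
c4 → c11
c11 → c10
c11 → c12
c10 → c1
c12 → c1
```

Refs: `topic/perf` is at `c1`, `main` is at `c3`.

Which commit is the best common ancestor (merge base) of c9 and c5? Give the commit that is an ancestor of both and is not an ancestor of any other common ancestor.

c4

Ancestors of c9: {c1, c10, c11, c12, c2, c3, c4, c7, c9}.
Ancestors of c5: {c1, c10, c11, c12, c4, c5, c8}.
Common ancestors: {c1, c10, c11, c12, c4}.
Among these, c4 is not an ancestor of any other common ancestor — it is the merge base.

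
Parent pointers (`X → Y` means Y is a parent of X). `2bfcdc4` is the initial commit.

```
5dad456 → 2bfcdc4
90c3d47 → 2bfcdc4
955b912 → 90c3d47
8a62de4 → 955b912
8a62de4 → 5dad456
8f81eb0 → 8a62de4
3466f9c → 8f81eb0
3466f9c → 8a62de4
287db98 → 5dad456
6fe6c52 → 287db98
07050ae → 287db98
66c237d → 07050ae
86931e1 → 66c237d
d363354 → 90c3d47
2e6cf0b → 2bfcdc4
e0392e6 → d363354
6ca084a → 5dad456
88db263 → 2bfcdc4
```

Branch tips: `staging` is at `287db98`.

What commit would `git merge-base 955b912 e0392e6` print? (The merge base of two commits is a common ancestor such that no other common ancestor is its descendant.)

Ancestors of 955b912: {2bfcdc4, 90c3d47, 955b912}.
Ancestors of e0392e6: {2bfcdc4, 90c3d47, d363354, e0392e6}.
Common ancestors: {2bfcdc4, 90c3d47}.
Among these, 90c3d47 is not an ancestor of any other common ancestor — it is the merge base.

90c3d47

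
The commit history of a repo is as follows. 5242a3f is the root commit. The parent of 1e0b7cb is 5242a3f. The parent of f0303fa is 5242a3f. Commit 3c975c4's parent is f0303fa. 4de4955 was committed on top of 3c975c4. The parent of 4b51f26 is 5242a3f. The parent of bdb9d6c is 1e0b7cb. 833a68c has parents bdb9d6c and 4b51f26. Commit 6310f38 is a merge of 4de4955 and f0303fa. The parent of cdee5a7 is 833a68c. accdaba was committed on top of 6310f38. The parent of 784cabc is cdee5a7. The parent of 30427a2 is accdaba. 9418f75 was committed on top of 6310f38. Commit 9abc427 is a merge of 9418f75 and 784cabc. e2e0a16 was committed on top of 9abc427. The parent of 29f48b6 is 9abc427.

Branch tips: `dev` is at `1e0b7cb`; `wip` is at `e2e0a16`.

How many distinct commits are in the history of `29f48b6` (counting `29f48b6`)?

14

Walking parent pointers from 29f48b6: reachable set = {1e0b7cb, 29f48b6, 3c975c4, 4b51f26, 4de4955, 5242a3f, 6310f38, 784cabc, 833a68c, 9418f75, 9abc427, bdb9d6c, cdee5a7, f0303fa}.
That is 14 commits.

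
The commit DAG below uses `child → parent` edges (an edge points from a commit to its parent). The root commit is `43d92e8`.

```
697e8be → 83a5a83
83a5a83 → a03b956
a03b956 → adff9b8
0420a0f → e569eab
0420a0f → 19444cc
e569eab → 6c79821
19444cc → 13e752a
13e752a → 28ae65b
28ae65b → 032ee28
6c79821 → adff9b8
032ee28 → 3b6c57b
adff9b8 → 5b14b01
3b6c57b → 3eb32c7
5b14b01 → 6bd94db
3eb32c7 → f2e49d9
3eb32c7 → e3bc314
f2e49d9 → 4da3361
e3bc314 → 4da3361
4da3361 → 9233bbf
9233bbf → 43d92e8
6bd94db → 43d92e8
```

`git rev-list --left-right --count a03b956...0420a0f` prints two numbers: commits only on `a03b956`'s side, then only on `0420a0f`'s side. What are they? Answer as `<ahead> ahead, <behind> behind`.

Reachable from a03b956: {43d92e8, 5b14b01, 6bd94db, a03b956, adff9b8}.
Reachable from 0420a0f: {032ee28, 0420a0f, 13e752a, 19444cc, 28ae65b, 3b6c57b, 3eb32c7, 43d92e8, 4da3361, 5b14b01, 6bd94db, 6c79821, 9233bbf, adff9b8, e3bc314, e569eab, f2e49d9}.
Only in a03b956's history (ahead): {a03b956} — 1.
Only in 0420a0f's history (behind): {032ee28, 0420a0f, 13e752a, 19444cc, 28ae65b, 3b6c57b, 3eb32c7, 4da3361, 6c79821, 9233bbf, e3bc314, e569eab, f2e49d9} — 13.

1 ahead, 13 behind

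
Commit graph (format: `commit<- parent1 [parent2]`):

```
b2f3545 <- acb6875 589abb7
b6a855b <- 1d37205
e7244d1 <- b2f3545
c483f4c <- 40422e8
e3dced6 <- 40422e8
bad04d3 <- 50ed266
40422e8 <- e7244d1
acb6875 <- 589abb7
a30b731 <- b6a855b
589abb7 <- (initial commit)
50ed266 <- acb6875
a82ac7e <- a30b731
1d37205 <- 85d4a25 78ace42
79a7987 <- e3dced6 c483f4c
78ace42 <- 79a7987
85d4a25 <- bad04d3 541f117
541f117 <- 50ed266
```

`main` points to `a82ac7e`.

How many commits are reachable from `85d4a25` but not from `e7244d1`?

Reachable from 85d4a25: {50ed266, 541f117, 589abb7, 85d4a25, acb6875, bad04d3}.
Reachable from e7244d1: {589abb7, acb6875, b2f3545, e7244d1}.
In 85d4a25's history but not e7244d1's: {50ed266, 541f117, 85d4a25, bad04d3} — 4 commits.

4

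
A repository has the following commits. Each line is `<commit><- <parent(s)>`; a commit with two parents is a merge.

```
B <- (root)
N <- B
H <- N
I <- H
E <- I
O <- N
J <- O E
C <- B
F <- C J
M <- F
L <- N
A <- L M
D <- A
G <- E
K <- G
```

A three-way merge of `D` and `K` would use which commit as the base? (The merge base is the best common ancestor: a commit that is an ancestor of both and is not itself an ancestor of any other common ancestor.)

Ancestors of D: {A, B, C, D, E, F, H, I, J, L, M, N, O}.
Ancestors of K: {B, E, G, H, I, K, N}.
Common ancestors: {B, E, H, I, N}.
Among these, E is not an ancestor of any other common ancestor — it is the merge base.

E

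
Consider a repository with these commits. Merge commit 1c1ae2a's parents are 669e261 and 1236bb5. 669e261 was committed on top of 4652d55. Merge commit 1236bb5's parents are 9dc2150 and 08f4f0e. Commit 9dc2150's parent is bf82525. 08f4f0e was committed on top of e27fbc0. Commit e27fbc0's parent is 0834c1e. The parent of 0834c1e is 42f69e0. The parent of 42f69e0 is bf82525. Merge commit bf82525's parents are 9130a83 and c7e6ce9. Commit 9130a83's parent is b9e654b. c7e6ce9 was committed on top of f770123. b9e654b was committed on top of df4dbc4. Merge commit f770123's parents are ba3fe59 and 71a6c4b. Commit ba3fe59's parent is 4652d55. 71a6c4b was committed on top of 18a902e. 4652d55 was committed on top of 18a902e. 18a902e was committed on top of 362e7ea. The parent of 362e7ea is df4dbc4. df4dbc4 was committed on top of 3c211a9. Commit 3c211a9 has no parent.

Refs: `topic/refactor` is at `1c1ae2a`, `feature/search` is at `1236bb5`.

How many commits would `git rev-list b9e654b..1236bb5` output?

Reachable from 1236bb5: {0834c1e, 08f4f0e, 1236bb5, 18a902e, 362e7ea, 3c211a9, 42f69e0, 4652d55, 71a6c4b, 9130a83, 9dc2150, b9e654b, ba3fe59, bf82525, c7e6ce9, df4dbc4, e27fbc0, f770123}.
Reachable from b9e654b: {3c211a9, b9e654b, df4dbc4}.
In 1236bb5's history but not b9e654b's: {0834c1e, 08f4f0e, 1236bb5, 18a902e, 362e7ea, 42f69e0, 4652d55, 71a6c4b, 9130a83, 9dc2150, ba3fe59, bf82525, c7e6ce9, e27fbc0, f770123} — 15 commits.

15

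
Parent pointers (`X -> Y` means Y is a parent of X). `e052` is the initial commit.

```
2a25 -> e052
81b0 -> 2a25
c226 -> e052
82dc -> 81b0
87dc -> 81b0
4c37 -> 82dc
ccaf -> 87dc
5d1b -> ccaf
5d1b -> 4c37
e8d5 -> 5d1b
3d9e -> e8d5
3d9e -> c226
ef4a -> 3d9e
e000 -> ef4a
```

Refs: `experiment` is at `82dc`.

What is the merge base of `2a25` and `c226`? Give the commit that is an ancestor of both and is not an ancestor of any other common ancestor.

e052

Ancestors of 2a25: {2a25, e052}.
Ancestors of c226: {c226, e052}.
Common ancestors: {e052}.
The only common ancestor is e052, so it is the merge base.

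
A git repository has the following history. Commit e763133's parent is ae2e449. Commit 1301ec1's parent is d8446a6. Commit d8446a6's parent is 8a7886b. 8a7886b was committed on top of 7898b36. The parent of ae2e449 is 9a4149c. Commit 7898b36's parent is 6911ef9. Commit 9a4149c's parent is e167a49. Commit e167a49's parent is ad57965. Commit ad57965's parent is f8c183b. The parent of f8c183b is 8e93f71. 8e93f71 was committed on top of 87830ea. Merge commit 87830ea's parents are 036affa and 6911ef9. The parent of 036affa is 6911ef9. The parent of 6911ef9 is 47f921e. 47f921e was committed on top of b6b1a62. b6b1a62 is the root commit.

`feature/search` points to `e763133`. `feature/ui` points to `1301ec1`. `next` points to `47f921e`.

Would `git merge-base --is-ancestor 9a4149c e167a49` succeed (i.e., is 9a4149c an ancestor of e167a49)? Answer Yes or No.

Ancestors of e167a49: {036affa, 47f921e, 6911ef9, 87830ea, 8e93f71, ad57965, b6b1a62, e167a49, f8c183b}.
9a4149c is not in that set, so it is not an ancestor of e167a49.

No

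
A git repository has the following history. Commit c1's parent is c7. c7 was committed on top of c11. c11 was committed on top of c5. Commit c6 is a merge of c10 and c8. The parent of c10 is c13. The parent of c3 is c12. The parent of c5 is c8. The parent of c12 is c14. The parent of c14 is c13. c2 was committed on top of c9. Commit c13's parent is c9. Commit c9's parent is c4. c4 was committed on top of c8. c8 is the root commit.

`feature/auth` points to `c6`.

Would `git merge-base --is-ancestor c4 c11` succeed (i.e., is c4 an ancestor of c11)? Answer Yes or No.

Ancestors of c11: {c11, c5, c8}.
c4 is not in that set, so it is not an ancestor of c11.

No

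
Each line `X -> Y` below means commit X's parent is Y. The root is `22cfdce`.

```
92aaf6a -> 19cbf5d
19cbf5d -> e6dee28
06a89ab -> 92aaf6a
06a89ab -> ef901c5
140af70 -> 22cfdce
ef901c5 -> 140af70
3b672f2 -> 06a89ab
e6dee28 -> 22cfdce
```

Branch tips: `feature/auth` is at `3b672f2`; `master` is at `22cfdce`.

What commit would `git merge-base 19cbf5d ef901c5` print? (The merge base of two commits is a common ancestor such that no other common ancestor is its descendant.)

22cfdce

Ancestors of 19cbf5d: {19cbf5d, 22cfdce, e6dee28}.
Ancestors of ef901c5: {140af70, 22cfdce, ef901c5}.
Common ancestors: {22cfdce}.
The only common ancestor is 22cfdce, so it is the merge base.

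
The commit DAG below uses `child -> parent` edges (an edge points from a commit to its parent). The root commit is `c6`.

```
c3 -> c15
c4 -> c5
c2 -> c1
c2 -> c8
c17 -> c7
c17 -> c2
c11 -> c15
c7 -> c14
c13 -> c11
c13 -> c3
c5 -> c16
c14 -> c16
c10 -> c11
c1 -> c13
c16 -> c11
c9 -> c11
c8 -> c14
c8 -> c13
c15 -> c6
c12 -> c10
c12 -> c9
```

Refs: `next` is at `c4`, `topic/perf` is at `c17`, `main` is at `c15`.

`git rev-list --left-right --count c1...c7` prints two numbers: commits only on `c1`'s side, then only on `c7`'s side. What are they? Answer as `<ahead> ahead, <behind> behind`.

3 ahead, 3 behind

Reachable from c1: {c1, c11, c13, c15, c3, c6}.
Reachable from c7: {c11, c14, c15, c16, c6, c7}.
Only in c1's history (ahead): {c1, c13, c3} — 3.
Only in c7's history (behind): {c14, c16, c7} — 3.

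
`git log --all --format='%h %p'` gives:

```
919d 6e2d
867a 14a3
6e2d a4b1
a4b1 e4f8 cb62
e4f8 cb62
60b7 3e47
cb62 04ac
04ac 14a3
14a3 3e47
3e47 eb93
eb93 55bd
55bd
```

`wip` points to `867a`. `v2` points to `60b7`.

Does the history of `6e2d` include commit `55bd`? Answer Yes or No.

Yes

Ancestors of 6e2d (commits reachable by following parents): {04ac, 14a3, 3e47, 55bd, 6e2d, a4b1, cb62, e4f8, eb93}.
55bd is in that set, so it is an ancestor of 6e2d.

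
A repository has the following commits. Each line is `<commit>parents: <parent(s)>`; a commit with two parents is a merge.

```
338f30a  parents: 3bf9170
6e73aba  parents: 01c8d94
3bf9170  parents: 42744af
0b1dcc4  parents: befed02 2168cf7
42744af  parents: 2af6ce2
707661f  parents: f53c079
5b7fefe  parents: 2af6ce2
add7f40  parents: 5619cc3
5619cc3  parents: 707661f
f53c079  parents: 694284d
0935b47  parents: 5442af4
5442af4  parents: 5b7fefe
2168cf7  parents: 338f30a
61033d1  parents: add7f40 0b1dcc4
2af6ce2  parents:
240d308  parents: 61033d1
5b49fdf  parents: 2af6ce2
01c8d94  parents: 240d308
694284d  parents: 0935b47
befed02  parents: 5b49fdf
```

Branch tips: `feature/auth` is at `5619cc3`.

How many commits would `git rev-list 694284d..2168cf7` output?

Reachable from 2168cf7: {2168cf7, 2af6ce2, 338f30a, 3bf9170, 42744af}.
Reachable from 694284d: {0935b47, 2af6ce2, 5442af4, 5b7fefe, 694284d}.
In 2168cf7's history but not 694284d's: {2168cf7, 338f30a, 3bf9170, 42744af} — 4 commits.

4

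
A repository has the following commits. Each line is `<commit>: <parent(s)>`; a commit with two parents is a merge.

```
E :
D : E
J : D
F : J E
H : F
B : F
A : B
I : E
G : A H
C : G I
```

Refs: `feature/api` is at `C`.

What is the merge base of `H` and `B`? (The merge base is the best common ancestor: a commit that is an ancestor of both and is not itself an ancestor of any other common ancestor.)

F

Ancestors of H: {D, E, F, H, J}.
Ancestors of B: {B, D, E, F, J}.
Common ancestors: {D, E, F, J}.
Among these, F is not an ancestor of any other common ancestor — it is the merge base.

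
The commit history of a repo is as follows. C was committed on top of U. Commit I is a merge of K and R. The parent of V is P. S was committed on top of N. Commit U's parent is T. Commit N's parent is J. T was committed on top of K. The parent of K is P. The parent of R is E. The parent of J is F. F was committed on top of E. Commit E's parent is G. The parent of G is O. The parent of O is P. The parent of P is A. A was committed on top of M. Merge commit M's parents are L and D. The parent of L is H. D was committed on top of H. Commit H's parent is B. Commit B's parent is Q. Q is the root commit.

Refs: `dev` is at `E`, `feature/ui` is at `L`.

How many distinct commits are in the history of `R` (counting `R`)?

Walking parent pointers from R: reachable set = {A, B, D, E, G, H, L, M, O, P, Q, R}.
That is 12 commits.

12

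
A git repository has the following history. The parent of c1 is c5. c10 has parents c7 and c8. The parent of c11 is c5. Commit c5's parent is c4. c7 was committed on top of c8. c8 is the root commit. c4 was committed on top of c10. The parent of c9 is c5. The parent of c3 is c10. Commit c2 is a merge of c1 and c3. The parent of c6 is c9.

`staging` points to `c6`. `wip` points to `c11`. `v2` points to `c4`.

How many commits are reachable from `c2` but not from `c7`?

Reachable from c2: {c1, c10, c2, c3, c4, c5, c7, c8}.
Reachable from c7: {c7, c8}.
In c2's history but not c7's: {c1, c10, c2, c3, c4, c5} — 6 commits.

6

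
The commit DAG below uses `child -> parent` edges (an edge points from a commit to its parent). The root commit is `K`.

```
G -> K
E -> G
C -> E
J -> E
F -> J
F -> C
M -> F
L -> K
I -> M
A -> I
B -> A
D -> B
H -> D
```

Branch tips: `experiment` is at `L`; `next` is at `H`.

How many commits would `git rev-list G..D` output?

Reachable from D: {A, B, C, D, E, F, G, I, J, K, M}.
Reachable from G: {G, K}.
In D's history but not G's: {A, B, C, D, E, F, I, J, M} — 9 commits.

9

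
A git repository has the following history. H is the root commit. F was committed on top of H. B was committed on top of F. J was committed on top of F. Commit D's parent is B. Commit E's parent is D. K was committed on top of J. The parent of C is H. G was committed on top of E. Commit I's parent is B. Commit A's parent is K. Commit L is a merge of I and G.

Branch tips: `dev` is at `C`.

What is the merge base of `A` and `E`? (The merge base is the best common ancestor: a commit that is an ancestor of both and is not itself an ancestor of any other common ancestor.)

Ancestors of A: {A, F, H, J, K}.
Ancestors of E: {B, D, E, F, H}.
Common ancestors: {F, H}.
Among these, F is not an ancestor of any other common ancestor — it is the merge base.

F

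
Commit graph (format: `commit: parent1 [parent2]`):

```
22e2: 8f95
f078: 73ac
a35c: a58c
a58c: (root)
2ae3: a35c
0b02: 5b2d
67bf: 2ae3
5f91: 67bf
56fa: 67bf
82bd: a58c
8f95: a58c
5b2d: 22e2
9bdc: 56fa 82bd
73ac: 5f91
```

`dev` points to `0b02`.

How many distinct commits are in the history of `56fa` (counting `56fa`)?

5

Walking parent pointers from 56fa: reachable set = {2ae3, 56fa, 67bf, a35c, a58c}.
That is 5 commits.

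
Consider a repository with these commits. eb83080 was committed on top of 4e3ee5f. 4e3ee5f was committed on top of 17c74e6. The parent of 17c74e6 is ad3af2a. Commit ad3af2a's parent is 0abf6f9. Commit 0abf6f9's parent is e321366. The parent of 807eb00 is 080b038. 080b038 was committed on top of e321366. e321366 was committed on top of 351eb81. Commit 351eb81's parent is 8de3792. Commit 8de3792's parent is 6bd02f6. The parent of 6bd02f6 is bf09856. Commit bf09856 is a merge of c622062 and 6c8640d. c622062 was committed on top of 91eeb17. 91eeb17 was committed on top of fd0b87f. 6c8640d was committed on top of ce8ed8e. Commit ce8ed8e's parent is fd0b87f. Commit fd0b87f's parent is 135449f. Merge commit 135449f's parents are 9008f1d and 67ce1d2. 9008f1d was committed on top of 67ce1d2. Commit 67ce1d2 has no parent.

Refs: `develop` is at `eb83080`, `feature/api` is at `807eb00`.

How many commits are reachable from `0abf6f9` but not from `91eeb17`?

9

Reachable from 0abf6f9: {0abf6f9, 135449f, 351eb81, 67ce1d2, 6bd02f6, 6c8640d, 8de3792, 9008f1d, 91eeb17, bf09856, c622062, ce8ed8e, e321366, fd0b87f}.
Reachable from 91eeb17: {135449f, 67ce1d2, 9008f1d, 91eeb17, fd0b87f}.
In 0abf6f9's history but not 91eeb17's: {0abf6f9, 351eb81, 6bd02f6, 6c8640d, 8de3792, bf09856, c622062, ce8ed8e, e321366} — 9 commits.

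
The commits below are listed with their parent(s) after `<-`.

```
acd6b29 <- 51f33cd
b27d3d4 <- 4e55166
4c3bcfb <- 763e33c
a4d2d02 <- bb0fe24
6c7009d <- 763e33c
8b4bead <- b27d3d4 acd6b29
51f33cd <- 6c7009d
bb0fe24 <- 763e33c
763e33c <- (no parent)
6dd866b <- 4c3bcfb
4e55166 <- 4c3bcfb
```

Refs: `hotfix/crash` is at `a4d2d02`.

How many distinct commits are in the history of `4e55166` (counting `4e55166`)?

3

Walking parent pointers from 4e55166: reachable set = {4c3bcfb, 4e55166, 763e33c}.
That is 3 commits.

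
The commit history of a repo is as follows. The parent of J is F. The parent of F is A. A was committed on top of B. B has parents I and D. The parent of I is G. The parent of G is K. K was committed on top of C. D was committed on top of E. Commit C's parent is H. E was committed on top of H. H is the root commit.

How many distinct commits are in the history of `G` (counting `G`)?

Walking parent pointers from G: reachable set = {C, G, H, K}.
That is 4 commits.

4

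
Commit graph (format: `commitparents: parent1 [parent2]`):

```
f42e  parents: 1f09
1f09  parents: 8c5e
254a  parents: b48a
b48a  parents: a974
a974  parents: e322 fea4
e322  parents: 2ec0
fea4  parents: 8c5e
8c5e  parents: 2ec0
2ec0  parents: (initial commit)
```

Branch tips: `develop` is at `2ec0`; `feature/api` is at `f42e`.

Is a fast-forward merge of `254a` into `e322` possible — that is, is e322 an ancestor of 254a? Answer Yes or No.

A fast-forward from e322 to 254a is possible iff e322 is an ancestor of 254a.
Ancestors of 254a: {254a, 2ec0, 8c5e, a974, b48a, e322, fea4}.
e322 is among them, so fast-forward is possible.

Yes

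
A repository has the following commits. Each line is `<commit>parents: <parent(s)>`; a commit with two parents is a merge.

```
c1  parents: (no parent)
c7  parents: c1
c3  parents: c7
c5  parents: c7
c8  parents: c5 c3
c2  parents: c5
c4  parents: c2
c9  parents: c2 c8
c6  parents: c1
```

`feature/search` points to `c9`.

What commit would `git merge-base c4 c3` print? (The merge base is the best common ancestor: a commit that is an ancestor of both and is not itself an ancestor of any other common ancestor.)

Ancestors of c4: {c1, c2, c4, c5, c7}.
Ancestors of c3: {c1, c3, c7}.
Common ancestors: {c1, c7}.
Among these, c7 is not an ancestor of any other common ancestor — it is the merge base.

c7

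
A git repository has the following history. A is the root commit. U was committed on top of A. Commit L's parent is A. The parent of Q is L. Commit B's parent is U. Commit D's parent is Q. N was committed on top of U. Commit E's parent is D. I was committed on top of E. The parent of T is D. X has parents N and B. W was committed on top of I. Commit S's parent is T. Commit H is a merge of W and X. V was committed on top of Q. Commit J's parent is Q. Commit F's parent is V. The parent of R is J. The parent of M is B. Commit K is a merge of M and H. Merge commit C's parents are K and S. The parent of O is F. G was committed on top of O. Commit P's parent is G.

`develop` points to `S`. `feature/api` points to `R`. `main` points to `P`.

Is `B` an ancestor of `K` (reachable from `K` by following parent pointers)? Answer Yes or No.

Yes

Ancestors of K (commits reachable by following parents): {A, B, D, E, H, I, K, L, M, N, Q, U, W, X}.
B is in that set, so it is an ancestor of K.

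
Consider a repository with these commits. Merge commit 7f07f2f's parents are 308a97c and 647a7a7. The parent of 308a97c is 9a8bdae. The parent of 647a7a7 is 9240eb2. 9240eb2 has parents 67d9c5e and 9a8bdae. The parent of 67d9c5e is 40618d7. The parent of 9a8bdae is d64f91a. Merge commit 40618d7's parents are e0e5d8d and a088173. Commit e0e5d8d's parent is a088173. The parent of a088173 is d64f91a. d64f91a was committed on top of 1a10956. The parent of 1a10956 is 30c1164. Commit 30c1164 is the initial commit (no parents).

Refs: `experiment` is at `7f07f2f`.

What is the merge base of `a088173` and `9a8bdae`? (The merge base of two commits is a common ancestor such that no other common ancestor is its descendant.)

d64f91a

Ancestors of a088173: {1a10956, 30c1164, a088173, d64f91a}.
Ancestors of 9a8bdae: {1a10956, 30c1164, 9a8bdae, d64f91a}.
Common ancestors: {1a10956, 30c1164, d64f91a}.
Among these, d64f91a is not an ancestor of any other common ancestor — it is the merge base.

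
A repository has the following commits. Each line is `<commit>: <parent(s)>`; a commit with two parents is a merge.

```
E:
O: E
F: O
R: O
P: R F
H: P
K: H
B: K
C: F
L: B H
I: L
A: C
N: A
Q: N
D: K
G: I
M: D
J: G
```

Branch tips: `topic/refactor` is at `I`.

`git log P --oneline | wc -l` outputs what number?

Walking parent pointers from P: reachable set = {E, F, O, P, R}.
That is 5 commits.

5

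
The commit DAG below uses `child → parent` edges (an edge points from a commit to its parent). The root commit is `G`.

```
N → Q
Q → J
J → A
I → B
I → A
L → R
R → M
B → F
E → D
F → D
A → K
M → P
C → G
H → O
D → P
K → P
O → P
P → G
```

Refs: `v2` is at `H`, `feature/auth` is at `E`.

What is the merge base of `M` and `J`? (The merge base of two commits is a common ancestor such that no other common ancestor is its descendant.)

P

Ancestors of M: {G, M, P}.
Ancestors of J: {A, G, J, K, P}.
Common ancestors: {G, P}.
Among these, P is not an ancestor of any other common ancestor — it is the merge base.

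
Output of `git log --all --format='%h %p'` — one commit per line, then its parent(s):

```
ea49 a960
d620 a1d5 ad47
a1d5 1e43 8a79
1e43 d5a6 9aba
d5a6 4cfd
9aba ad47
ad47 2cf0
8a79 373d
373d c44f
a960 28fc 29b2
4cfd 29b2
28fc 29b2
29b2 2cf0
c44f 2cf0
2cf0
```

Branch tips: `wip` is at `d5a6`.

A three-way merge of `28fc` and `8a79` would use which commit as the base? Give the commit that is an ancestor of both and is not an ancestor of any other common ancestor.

2cf0

Ancestors of 28fc: {28fc, 29b2, 2cf0}.
Ancestors of 8a79: {2cf0, 373d, 8a79, c44f}.
Common ancestors: {2cf0}.
The only common ancestor is 2cf0, so it is the merge base.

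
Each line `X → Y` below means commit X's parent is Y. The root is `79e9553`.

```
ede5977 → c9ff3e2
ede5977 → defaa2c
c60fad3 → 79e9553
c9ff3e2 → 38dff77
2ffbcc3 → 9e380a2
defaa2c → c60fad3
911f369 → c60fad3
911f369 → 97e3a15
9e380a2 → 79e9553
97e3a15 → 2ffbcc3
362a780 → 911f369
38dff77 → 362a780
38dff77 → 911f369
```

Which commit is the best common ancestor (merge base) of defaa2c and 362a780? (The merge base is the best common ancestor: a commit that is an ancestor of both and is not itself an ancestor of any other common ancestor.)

Ancestors of defaa2c: {79e9553, c60fad3, defaa2c}.
Ancestors of 362a780: {2ffbcc3, 362a780, 79e9553, 911f369, 97e3a15, 9e380a2, c60fad3}.
Common ancestors: {79e9553, c60fad3}.
Among these, c60fad3 is not an ancestor of any other common ancestor — it is the merge base.

c60fad3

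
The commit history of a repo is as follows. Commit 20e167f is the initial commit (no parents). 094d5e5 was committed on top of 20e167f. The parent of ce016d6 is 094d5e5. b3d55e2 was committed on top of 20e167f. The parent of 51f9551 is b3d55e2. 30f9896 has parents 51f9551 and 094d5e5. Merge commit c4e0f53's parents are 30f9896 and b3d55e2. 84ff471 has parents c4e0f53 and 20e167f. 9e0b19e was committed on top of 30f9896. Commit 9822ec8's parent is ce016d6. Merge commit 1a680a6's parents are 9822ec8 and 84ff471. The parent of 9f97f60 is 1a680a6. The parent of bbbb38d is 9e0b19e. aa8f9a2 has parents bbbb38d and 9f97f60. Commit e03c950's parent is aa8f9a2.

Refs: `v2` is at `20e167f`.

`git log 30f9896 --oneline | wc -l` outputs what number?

5

Walking parent pointers from 30f9896: reachable set = {094d5e5, 20e167f, 30f9896, 51f9551, b3d55e2}.
That is 5 commits.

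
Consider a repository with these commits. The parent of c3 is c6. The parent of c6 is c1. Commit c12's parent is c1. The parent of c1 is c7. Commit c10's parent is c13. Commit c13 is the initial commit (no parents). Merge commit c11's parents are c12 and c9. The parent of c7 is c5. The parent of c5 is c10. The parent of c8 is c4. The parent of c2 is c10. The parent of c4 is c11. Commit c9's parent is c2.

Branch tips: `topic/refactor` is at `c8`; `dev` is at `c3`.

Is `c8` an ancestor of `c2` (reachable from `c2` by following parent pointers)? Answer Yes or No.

Ancestors of c2: {c10, c13, c2}.
c8 is not in that set, so it is not an ancestor of c2.

No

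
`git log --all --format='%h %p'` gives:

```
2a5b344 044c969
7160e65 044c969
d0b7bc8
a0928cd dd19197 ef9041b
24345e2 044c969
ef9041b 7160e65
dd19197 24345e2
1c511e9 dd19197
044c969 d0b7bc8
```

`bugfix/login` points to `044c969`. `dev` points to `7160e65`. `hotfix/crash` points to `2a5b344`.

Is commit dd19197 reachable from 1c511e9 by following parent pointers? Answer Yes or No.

Ancestors of 1c511e9 (commits reachable by following parents): {044c969, 1c511e9, 24345e2, d0b7bc8, dd19197}.
dd19197 is in that set, so it is an ancestor of 1c511e9.

Yes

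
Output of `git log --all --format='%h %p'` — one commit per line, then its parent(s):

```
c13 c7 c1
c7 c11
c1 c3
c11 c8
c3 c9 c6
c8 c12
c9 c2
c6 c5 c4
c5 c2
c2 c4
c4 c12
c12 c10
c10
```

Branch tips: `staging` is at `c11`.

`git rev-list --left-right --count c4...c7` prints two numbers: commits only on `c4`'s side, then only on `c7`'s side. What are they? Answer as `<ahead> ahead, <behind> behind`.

Reachable from c4: {c10, c12, c4}.
Reachable from c7: {c10, c11, c12, c7, c8}.
Only in c4's history (ahead): {c4} — 1.
Only in c7's history (behind): {c11, c7, c8} — 3.

1 ahead, 3 behind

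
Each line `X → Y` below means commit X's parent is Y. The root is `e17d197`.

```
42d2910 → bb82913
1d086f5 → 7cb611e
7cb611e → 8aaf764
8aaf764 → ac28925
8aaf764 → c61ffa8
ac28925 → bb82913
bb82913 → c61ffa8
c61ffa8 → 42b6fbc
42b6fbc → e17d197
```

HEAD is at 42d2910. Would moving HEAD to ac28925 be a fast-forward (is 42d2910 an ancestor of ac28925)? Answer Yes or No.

No

A fast-forward from 42d2910 to ac28925 is possible iff 42d2910 is an ancestor of ac28925.
Ancestors of ac28925: {42b6fbc, ac28925, bb82913, c61ffa8, e17d197}.
42d2910 is not among them, so fast-forward is not possible.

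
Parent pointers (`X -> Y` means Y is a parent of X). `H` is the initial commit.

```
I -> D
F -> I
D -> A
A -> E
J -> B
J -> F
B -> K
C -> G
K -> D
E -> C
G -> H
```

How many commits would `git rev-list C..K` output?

4

Reachable from K: {A, C, D, E, G, H, K}.
Reachable from C: {C, G, H}.
In K's history but not C's: {A, D, E, K} — 4 commits.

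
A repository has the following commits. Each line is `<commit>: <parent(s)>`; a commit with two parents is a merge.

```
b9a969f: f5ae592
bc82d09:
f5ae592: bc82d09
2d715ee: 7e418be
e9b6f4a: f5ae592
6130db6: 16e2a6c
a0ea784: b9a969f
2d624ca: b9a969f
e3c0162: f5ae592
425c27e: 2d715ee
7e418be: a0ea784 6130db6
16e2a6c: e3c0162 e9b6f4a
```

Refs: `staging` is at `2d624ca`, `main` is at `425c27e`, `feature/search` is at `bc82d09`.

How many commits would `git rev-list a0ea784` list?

4

Walking parent pointers from a0ea784: reachable set = {a0ea784, b9a969f, bc82d09, f5ae592}.
That is 4 commits.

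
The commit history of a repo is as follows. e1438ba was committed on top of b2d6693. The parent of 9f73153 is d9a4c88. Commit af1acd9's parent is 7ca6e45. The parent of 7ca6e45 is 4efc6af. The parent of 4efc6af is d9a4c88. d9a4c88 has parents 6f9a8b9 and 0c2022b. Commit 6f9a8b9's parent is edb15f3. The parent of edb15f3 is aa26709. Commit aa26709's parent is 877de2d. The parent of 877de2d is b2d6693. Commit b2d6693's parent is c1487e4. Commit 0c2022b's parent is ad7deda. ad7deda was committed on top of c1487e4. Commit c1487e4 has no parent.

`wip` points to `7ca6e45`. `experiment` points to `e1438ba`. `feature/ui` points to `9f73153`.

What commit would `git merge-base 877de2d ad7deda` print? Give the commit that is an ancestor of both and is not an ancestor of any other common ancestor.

c1487e4

Ancestors of 877de2d: {877de2d, b2d6693, c1487e4}.
Ancestors of ad7deda: {ad7deda, c1487e4}.
Common ancestors: {c1487e4}.
The only common ancestor is c1487e4, so it is the merge base.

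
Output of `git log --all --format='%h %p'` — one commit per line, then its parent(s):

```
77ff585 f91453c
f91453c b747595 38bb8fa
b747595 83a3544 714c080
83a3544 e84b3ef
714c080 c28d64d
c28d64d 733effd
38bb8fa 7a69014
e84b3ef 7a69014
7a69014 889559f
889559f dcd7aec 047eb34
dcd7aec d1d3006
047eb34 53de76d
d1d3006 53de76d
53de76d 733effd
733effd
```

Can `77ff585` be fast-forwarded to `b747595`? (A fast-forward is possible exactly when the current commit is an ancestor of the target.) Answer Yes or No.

A fast-forward from 77ff585 to b747595 is possible iff 77ff585 is an ancestor of b747595.
Ancestors of b747595: {047eb34, 53de76d, 714c080, 733effd, 7a69014, 83a3544, 889559f, b747595, c28d64d, d1d3006, dcd7aec, e84b3ef}.
77ff585 is not among them, so fast-forward is not possible.

No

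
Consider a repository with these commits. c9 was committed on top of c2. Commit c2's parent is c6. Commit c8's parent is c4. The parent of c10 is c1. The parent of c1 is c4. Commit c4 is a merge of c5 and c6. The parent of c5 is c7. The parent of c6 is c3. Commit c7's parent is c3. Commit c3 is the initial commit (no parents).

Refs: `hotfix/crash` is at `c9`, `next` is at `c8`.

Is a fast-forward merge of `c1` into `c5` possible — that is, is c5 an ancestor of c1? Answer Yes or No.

Yes

A fast-forward from c5 to c1 is possible iff c5 is an ancestor of c1.
Ancestors of c1: {c1, c3, c4, c5, c6, c7}.
c5 is among them, so fast-forward is possible.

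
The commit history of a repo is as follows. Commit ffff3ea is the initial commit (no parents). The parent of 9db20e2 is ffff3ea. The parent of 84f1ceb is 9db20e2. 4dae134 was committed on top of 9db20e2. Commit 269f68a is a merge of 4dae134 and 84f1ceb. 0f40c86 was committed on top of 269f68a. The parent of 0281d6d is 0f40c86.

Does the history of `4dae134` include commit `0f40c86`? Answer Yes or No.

Ancestors of 4dae134: {4dae134, 9db20e2, ffff3ea}.
0f40c86 is not in that set, so it is not an ancestor of 4dae134.

No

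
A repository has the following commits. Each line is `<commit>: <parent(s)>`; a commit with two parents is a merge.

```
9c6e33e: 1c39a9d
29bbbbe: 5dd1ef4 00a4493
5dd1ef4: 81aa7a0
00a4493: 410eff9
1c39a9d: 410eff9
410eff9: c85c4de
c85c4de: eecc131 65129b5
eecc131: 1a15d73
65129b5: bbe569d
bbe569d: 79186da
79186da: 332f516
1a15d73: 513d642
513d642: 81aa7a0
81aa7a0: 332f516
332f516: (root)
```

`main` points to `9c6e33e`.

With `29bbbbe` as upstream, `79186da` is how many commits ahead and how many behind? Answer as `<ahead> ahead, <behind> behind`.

Reachable from 79186da: {332f516, 79186da}.
Reachable from 29bbbbe: {00a4493, 1a15d73, 29bbbbe, 332f516, 410eff9, 513d642, 5dd1ef4, 65129b5, 79186da, 81aa7a0, bbe569d, c85c4de, eecc131}.
Only in 79186da's history (ahead): {} — 0.
Only in 29bbbbe's history (behind): {00a4493, 1a15d73, 29bbbbe, 410eff9, 513d642, 5dd1ef4, 65129b5, 81aa7a0, bbe569d, c85c4de, eecc131} — 11.

0 ahead, 11 behind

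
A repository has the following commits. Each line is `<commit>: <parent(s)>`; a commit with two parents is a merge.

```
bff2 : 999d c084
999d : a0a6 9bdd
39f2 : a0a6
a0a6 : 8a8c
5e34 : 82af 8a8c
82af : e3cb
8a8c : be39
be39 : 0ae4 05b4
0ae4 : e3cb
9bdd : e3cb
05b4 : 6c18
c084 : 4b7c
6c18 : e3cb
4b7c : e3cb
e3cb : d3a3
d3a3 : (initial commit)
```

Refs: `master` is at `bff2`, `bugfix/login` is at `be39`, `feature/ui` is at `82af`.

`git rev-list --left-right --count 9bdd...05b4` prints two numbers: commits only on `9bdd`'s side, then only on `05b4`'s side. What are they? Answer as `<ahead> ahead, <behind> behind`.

1 ahead, 2 behind

Reachable from 9bdd: {9bdd, d3a3, e3cb}.
Reachable from 05b4: {05b4, 6c18, d3a3, e3cb}.
Only in 9bdd's history (ahead): {9bdd} — 1.
Only in 05b4's history (behind): {05b4, 6c18} — 2.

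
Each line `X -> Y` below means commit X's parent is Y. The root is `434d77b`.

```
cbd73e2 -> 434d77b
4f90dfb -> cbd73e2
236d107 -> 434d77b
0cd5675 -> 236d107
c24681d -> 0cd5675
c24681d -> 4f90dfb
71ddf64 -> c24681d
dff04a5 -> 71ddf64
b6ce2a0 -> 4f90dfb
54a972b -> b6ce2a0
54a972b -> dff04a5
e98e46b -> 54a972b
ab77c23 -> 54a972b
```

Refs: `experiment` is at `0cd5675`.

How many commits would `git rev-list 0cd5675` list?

Walking parent pointers from 0cd5675: reachable set = {0cd5675, 236d107, 434d77b}.
That is 3 commits.

3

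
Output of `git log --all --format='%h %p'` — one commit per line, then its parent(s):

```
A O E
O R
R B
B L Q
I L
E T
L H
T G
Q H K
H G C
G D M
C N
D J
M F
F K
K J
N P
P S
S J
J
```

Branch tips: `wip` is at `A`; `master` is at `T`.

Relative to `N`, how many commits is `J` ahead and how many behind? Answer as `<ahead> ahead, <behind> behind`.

Reachable from J: {J}.
Reachable from N: {J, N, P, S}.
Only in J's history (ahead): {} — 0.
Only in N's history (behind): {N, P, S} — 3.

0 ahead, 3 behind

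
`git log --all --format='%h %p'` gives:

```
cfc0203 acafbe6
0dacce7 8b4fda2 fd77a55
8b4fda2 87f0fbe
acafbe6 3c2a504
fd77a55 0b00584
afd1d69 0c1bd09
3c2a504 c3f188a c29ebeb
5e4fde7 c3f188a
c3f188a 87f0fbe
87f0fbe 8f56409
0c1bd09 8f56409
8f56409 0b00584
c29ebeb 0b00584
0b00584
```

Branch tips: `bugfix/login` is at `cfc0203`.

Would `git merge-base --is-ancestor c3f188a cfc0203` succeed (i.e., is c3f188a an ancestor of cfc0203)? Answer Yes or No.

Yes

Ancestors of cfc0203 (commits reachable by following parents): {0b00584, 3c2a504, 87f0fbe, 8f56409, acafbe6, c29ebeb, c3f188a, cfc0203}.
c3f188a is in that set, so it is an ancestor of cfc0203.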